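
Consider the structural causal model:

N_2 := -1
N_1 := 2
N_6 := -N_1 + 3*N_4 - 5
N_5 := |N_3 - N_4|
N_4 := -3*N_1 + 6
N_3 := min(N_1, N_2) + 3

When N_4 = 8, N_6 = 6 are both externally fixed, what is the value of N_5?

6

Setting N_4 = 8, N_6 = 6 by intervention discards those variables' equations.
N_3 = min(N_1, N_2) + 3  [with N_1=2, N_2=-1]  = 2
N_5 = |N_3 - N_4|  [with N_3=2, N_4=8]  = 6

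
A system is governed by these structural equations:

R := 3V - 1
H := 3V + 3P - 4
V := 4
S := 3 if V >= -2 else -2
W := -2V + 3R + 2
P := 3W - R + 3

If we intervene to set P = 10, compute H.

38

Intervening sets P = 10 and removes its equation (P := 3W - R + 3).
H = 3V + 3P - 4  [with V=4, P=10]  = 38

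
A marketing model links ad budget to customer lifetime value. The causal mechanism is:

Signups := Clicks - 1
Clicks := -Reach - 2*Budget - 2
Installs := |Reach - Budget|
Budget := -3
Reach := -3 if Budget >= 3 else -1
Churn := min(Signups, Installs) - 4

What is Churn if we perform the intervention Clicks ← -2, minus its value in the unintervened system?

-5

The intervention breaks the incoming arrows to Clicks: Clicks := -Reach - 2*Budget - 2 no longer applies, and Clicks = -2.
Reach = -3 if Budget >= 3 else -1  [with Budget=-3]  = -1
Installs = |Reach - Budget|  [with Reach=-1, Budget=-3]  = 2
Signups = Clicks - 1  [with Clicks=-2]  = -3
Churn = min(Signups, Installs) - 4  [with Signups=-3, Installs=2]  = -7
Without intervention: Reach = -3 if Budget >= 3 else -1  [with Budget=-3]  = -1; Clicks = -Reach - 2*Budget - 2  [with Reach=-1, Budget=-3]  = 5; Installs = |Reach - Budget|  [with Reach=-1, Budget=-3]  = 2; Signups = Clicks - 1  [with Clicks=5]  = 4; Churn = min(Signups, Installs) - 4  [with Signups=4, Installs=2]  = -2.
Change = -7 − (-2) = -5.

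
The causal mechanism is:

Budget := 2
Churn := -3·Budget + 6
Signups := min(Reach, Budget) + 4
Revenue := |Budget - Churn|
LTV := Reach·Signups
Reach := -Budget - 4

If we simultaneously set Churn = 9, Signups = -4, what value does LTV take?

24

The joint intervention fixes Churn = 9, Signups = -4, removing each variable's own equation.
Reach = -Budget - 4  [with Budget=2]  = -6
LTV = Reach·Signups  [with Reach=-6, Signups=-4]  = 24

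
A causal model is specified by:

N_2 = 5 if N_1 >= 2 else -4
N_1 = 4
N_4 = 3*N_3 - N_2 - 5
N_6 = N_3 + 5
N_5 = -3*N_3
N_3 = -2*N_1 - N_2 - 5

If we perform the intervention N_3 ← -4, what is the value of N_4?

-22

The intervention breaks the incoming arrows to N_3: N_3 = -2*N_1 - N_2 - 5 no longer applies, and N_3 = -4.
N_2 = 5 if N_1 >= 2 else -4  [with N_1=4]  = 5
N_4 = 3*N_3 - N_2 - 5  [with N_3=-4, N_2=5]  = -22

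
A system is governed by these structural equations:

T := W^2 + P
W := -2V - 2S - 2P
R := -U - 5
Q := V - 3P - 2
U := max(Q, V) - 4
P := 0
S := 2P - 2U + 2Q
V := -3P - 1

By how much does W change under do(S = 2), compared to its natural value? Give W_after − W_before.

Intervening sets S = 2 and removes its equation (S := 2P - 2U + 2Q).
V = -3P - 1  [with P=0]  = -1
W = -2V - 2S - 2P  [with V=-1, S=2, P=0]  = -2
Without intervention: V = -3P - 1  [with P=0]  = -1; Q = V - 3P - 2  [with V=-1, P=0]  = -3; U = max(Q, V) - 4  [with Q=-3, V=-1]  = -5; S = 2P - 2U + 2Q  [with P=0, U=-5, Q=-3]  = 4; W = -2V - 2S - 2P  [with V=-1, S=4, P=0]  = -6.
Change = -2 − (-6) = 4.

4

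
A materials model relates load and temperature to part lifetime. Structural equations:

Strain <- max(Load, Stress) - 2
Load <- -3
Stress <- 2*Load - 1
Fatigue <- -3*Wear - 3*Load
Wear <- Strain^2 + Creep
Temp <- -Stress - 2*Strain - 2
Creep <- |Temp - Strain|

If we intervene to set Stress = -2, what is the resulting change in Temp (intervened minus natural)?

Under do(Stress=-2), the mechanism Stress <- 2*Load - 1 is discarded; Stress is fixed at -2.
Strain = max(Load, Stress) - 2  [with Load=-3, Stress=-2]  = -4
Temp = -Stress - 2*Strain - 2  [with Stress=-2, Strain=-4]  = 8
Without intervention: Stress = 2*Load - 1  [with Load=-3]  = -7; Strain = max(Load, Stress) - 2  [with Load=-3, Stress=-7]  = -5; Temp = -Stress - 2*Strain - 2  [with Stress=-7, Strain=-5]  = 15.
Change = 8 − 15 = -7.

-7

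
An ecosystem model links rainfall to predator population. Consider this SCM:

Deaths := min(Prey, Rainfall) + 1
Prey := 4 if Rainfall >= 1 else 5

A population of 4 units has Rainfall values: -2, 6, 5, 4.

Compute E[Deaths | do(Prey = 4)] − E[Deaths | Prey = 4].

do(Prey=4) breaks Prey's dependence on Rainfall. With Prey=4 fixed, Deaths across the units is -1, 5, 5, 5, mean 3.5.
Observing Prey=4 restricts to units where Prey's equation naturally yields 4: Rainfall ∈ {6, 5, 4}. In that subpopulation Deaths = 5, 5, 5, mean 5.
Difference = 3.5 − 5 = -1.5.

-1.5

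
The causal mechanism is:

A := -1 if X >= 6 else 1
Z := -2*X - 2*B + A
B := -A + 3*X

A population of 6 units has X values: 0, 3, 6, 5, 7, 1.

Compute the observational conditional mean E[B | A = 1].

5.75

Conditioning on A=1 selects the 4 unit(s) with X ∈ {0, 3, 5, 1}. Their B values: -1, 8, 14, 2. Mean = 5.75.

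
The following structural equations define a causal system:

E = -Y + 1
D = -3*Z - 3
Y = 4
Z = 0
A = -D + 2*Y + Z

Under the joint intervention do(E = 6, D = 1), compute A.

7

Under do(E = 6, D = 1), each intervened variable's structural equation is replaced by its fixed value.
A = -D + 2*Y + Z  [with D=1, Y=4, Z=0]  = 7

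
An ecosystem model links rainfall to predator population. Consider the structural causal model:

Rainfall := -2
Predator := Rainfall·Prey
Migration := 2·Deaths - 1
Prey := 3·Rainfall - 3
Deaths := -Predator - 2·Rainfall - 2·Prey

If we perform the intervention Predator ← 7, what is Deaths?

The intervention breaks the incoming arrows to Predator: Predator := Rainfall·Prey no longer applies, and Predator = 7.
Prey = 3·Rainfall - 3  [with Rainfall=-2]  = -9
Deaths = -Predator - 2·Rainfall - 2·Prey  [with Predator=7, Rainfall=-2, Prey=-9]  = 15

15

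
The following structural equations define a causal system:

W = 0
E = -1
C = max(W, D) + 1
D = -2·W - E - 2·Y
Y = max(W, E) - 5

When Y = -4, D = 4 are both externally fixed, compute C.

5

Setting Y = -4, D = 4 by intervention discards those variables' equations.
C = max(W, D) + 1  [with W=0, D=4]  = 5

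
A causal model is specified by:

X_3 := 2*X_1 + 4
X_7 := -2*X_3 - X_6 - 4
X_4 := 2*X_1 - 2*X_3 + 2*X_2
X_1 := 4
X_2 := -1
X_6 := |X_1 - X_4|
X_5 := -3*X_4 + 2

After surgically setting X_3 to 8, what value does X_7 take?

-34

The intervention breaks the incoming arrows to X_3: X_3 := 2*X_1 + 4 no longer applies, and X_3 = 8.
X_4 = 2*X_1 - 2*X_3 + 2*X_2  [with X_1=4, X_3=8, X_2=-1]  = -10
X_6 = |X_1 - X_4|  [with X_1=4, X_4=-10]  = 14
X_7 = -2*X_3 - X_6 - 4  [with X_3=8, X_6=14]  = -34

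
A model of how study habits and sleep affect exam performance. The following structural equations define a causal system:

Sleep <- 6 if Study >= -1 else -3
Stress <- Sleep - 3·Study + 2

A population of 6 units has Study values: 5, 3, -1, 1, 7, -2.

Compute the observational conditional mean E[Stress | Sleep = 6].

-1

E[Stress|Sleep=6] averages over only the 5 units with Sleep=6 (Study = 5, 3, -1, 1, 7): Stress = -7, -1, 11, 5, -13, mean -1.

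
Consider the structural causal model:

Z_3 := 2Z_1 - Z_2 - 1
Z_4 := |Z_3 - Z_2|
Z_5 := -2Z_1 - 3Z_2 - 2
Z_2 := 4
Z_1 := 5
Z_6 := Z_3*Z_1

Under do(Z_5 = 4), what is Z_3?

do(Z_5=4) replaces the equation Z_5 := -2Z_1 - 3Z_2 - 2 with the constant Z_5 = 4.
Z_3 is not downstream of the intervention, so its value is determined by the original equations.
Z_3 = 2Z_1 - Z_2 - 1  [with Z_1=5, Z_2=4]  = 5

5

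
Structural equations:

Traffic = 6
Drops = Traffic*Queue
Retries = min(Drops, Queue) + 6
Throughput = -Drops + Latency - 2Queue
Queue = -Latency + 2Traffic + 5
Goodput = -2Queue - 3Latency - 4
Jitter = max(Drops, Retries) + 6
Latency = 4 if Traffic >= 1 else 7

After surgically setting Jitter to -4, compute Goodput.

-42

Intervening sets Jitter = -4 and removes its equation (Jitter = max(Drops, Retries) + 6).
Goodput is not downstream of the intervention, so its value is determined by the original equations.
Latency = 4 if Traffic >= 1 else 7  [with Traffic=6]  = 4
Queue = -Latency + 2Traffic + 5  [with Latency=4, Traffic=6]  = 13
Goodput = -2Queue - 3Latency - 4  [with Queue=13, Latency=4]  = -42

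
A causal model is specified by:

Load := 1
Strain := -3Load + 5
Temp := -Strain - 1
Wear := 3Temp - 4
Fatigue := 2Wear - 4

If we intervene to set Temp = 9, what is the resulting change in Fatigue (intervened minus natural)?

72

do(Temp=9) replaces the equation Temp := -Strain - 1 with the constant Temp = 9.
Wear = 3Temp - 4  [with Temp=9]  = 23
Fatigue = 2Wear - 4  [with Wear=23]  = 42
Without intervention: Strain = -3Load + 5  [with Load=1]  = 2; Temp = -Strain - 1  [with Strain=2]  = -3; Wear = 3Temp - 4  [with Temp=-3]  = -13; Fatigue = 2Wear - 4  [with Wear=-13]  = -30.
Change = 42 − (-30) = 72.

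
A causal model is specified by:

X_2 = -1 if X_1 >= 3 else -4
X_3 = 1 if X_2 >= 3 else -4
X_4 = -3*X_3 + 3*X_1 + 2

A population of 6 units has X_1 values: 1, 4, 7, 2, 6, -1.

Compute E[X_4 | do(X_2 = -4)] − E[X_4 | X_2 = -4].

The intervention sets X_2=-4 in all 6 units regardless of X_1. Recomputing X_4 per unit gives 17, 26, 35, 20, 32, 11; average 23.5.
E[X_4|X_2=-4] averages over only the 3 units with X_2=-4 (X_1 = 1, 2, -1): X_4 = 17, 20, 11, mean 16.
Difference = 23.5 − 16 = 7.5.

7.5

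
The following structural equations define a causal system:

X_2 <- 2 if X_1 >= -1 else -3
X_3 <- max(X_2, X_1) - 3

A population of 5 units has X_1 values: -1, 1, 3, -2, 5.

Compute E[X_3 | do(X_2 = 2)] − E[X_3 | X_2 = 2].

-0.2

Under do(X_2=2), X_2's equation is replaced by X_2=2 for every unit. Per-unit X_3: -1, -1, 0, -1, 2. Mean = -0.2.
Observing X_2=2 restricts to units where X_2's equation naturally yields 2: X_1 ∈ {-1, 1, 3, 5}. In that subpopulation X_3 = -1, -1, 0, 2, mean 0.
Difference = -0.2 − 0 = -0.2.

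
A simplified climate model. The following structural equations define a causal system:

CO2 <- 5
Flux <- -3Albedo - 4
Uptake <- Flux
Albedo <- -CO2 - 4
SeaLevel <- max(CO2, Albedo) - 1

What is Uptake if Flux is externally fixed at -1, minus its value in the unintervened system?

-24

Intervening sets Flux = -1 and removes its equation (Flux <- -3Albedo - 4).
Uptake = Flux  [with Flux=-1]  = -1
Without intervention: Albedo = -CO2 - 4  [with CO2=5]  = -9; Flux = -3Albedo - 4  [with Albedo=-9]  = 23; Uptake = Flux  [with Flux=23]  = 23.
Change = -1 − 23 = -24.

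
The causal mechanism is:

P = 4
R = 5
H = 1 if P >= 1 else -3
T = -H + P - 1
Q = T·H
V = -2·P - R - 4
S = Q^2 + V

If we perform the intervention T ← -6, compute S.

The intervention breaks the incoming arrows to T: T = -H + P - 1 no longer applies, and T = -6.
H = 1 if P >= 1 else -3  [with P=4]  = 1
Q = T·H  [with T=-6, H=1]  = -6
V = -2·P - R - 4  [with P=4, R=5]  = -17
S = Q^2 + V  [with Q=-6, V=-17]  = 19

19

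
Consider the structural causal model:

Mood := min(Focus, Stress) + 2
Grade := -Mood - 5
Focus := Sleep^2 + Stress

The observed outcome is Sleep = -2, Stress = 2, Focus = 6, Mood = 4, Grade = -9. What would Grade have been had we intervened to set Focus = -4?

do(Focus=-4) replaces the equation Focus := Sleep^2 + Stress with the constant Focus = -4.
Mood = min(Focus, Stress) + 2  [with Focus=-4, Stress=2]  = -2
Grade = -Mood - 5  [with Mood=-2]  = -3

-3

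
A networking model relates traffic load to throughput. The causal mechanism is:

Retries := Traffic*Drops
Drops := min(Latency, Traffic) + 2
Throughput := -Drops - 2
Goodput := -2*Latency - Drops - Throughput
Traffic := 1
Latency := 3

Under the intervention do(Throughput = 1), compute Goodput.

-10

The intervention breaks the incoming arrows to Throughput: Throughput := -Drops - 2 no longer applies, and Throughput = 1.
Drops = min(Latency, Traffic) + 2  [with Latency=3, Traffic=1]  = 3
Goodput = -2*Latency - Drops - Throughput  [with Latency=3, Drops=3, Throughput=1]  = -10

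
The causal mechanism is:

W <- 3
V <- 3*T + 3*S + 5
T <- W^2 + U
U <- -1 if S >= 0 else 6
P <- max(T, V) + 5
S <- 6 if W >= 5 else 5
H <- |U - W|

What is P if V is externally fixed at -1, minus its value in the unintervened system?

-36

Under do(V=-1), the mechanism V <- 3*T + 3*S + 5 is discarded; V is fixed at -1.
S = 6 if W >= 5 else 5  [with W=3]  = 5
U = -1 if S >= 0 else 6  [with S=5]  = -1
T = W^2 + U  [with W=3, U=-1]  = 8
P = max(T, V) + 5  [with T=8, V=-1]  = 13
Without intervention: S = 6 if W >= 5 else 5  [with W=3]  = 5; U = -1 if S >= 0 else 6  [with S=5]  = -1; T = W^2 + U  [with W=3, U=-1]  = 8; V = 3*T + 3*S + 5  [with T=8, S=5]  = 44; P = max(T, V) + 5  [with T=8, V=44]  = 49.
Change = 13 − 49 = -36.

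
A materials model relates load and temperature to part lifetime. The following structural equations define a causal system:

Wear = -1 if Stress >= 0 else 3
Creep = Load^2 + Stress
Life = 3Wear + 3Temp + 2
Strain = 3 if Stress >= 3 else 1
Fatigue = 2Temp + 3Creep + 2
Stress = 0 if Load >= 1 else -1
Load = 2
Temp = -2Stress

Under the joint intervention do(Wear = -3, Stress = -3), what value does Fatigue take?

Setting Wear = -3, Stress = -3 by intervention discards those variables' equations.
Temp = -2Stress  [with Stress=-3]  = 6
Creep = Load^2 + Stress  [with Load=2, Stress=-3]  = 1
Fatigue = 2Temp + 3Creep + 2  [with Temp=6, Creep=1]  = 17

17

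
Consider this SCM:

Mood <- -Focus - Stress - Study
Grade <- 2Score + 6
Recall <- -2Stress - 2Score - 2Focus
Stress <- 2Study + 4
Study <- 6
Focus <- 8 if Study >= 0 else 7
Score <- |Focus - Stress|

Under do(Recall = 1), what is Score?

8

do(Recall=1) replaces the equation Recall <- -2Stress - 2Score - 2Focus with the constant Recall = 1.
No directed path runs from Recall to Score, so Score keeps its natural value.
Stress = 2Study + 4  [with Study=6]  = 16
Focus = 8 if Study >= 0 else 7  [with Study=6]  = 8
Score = |Focus - Stress|  [with Focus=8, Stress=16]  = 8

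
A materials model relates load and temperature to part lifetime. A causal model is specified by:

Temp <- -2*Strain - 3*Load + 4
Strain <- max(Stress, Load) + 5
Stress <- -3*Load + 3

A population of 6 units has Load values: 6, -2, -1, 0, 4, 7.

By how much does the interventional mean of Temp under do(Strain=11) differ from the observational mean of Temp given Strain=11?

0.5

Every unit gets Strain=11 under the intervention. Temp values become -36, -12, -15, -18, -30, -39; E[Temp|do(Strain=11)] = -25.
E[Temp|Strain=11] averages over only the 2 units with Strain=11 (Load = 6, -1): Temp = -36, -15, mean -25.5.
Difference = -25 − (-25.5) = 0.5.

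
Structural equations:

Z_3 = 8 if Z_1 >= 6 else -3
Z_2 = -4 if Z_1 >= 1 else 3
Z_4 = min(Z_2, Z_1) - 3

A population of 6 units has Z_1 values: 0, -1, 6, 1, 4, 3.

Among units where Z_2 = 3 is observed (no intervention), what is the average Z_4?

Conditioning on Z_2=3 selects the 2 unit(s) with Z_1 ∈ {0, -1}. Their Z_4 values: -3, -4. Mean = -3.5.

-3.5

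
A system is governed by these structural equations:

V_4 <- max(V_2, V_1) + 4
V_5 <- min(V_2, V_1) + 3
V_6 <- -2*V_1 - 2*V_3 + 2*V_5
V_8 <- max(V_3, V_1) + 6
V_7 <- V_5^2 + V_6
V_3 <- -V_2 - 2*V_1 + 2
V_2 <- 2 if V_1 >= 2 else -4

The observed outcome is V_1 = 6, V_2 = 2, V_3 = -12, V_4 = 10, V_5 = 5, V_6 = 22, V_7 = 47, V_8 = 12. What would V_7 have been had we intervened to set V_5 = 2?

20

Under do(V_5=2), the mechanism V_5 <- min(V_2, V_1) + 3 is discarded; V_5 is fixed at 2.
V_2 = 2 if V_1 >= 2 else -4  [with V_1=6]  = 2
V_3 = -V_2 - 2*V_1 + 2  [with V_2=2, V_1=6]  = -12
V_6 = -2*V_1 - 2*V_3 + 2*V_5  [with V_1=6, V_3=-12, V_5=2]  = 16
V_7 = V_5^2 + V_6  [with V_5=2, V_6=16]  = 20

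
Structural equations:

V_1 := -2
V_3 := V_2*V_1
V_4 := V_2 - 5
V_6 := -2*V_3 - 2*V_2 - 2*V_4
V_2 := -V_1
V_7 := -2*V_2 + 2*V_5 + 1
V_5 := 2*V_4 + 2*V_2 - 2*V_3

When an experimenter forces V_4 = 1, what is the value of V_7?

25

The intervention breaks the incoming arrows to V_4: V_4 := V_2 - 5 no longer applies, and V_4 = 1.
V_2 = -V_1  [with V_1=-2]  = 2
V_3 = V_2*V_1  [with V_2=2, V_1=-2]  = -4
V_5 = 2*V_4 + 2*V_2 - 2*V_3  [with V_4=1, V_2=2, V_3=-4]  = 14
V_7 = -2*V_2 + 2*V_5 + 1  [with V_2=2, V_5=14]  = 25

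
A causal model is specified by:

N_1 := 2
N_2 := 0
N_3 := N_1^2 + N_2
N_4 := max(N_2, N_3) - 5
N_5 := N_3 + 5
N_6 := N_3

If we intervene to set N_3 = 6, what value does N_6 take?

The intervention breaks the incoming arrows to N_3: N_3 := N_1^2 + N_2 no longer applies, and N_3 = 6.
N_6 = N_3  [with N_3=6]  = 6

6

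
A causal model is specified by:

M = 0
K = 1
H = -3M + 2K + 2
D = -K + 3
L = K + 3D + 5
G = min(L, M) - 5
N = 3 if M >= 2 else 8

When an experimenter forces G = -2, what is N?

8

Intervening sets G = -2 and removes its equation (G = min(L, M) - 5).
No directed path runs from G to N, so N keeps its natural value.
N = 3 if M >= 2 else 8  [with M=0]  = 8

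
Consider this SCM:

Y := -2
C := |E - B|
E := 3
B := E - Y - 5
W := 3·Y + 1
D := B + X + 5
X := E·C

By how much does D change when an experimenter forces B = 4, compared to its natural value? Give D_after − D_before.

The intervention breaks the incoming arrows to B: B := E - Y - 5 no longer applies, and B = 4.
C = |E - B|  [with E=3, B=4]  = 1
X = E·C  [with E=3, C=1]  = 3
D = B + X + 5  [with B=4, X=3]  = 12
Without intervention: B = E - Y - 5  [with E=3, Y=-2]  = 0; C = |E - B|  [with E=3, B=0]  = 3; X = E·C  [with E=3, C=3]  = 9; D = B + X + 5  [with B=0, X=9]  = 14.
Change = 12 − 14 = -2.

-2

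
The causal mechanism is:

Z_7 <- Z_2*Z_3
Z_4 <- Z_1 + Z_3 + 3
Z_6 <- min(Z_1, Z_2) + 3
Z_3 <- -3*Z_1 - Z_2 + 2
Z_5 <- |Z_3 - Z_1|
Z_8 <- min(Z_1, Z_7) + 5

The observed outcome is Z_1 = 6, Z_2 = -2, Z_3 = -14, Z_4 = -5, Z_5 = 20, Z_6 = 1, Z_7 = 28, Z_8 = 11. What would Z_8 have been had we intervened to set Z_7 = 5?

do(Z_7=5) replaces the equation Z_7 <- Z_2*Z_3 with the constant Z_7 = 5.
Z_8 = min(Z_1, Z_7) + 5  [with Z_1=6, Z_7=5]  = 10

10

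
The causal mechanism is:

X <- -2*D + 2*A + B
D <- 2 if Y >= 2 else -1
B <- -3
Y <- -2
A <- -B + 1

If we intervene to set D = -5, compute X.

Intervening sets D = -5 and removes its equation (D <- 2 if Y >= 2 else -1).
A = -B + 1  [with B=-3]  = 4
X = -2*D + 2*A + B  [with D=-5, A=4, B=-3]  = 15

15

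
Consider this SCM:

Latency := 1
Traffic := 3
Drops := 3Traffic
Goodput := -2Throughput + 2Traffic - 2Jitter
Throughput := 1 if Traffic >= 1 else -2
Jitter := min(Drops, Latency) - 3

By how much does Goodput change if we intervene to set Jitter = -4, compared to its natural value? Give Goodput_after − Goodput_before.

Under do(Jitter=-4), the mechanism Jitter := min(Drops, Latency) - 3 is discarded; Jitter is fixed at -4.
Throughput = 1 if Traffic >= 1 else -2  [with Traffic=3]  = 1
Goodput = -2Throughput + 2Traffic - 2Jitter  [with Throughput=1, Traffic=3, Jitter=-4]  = 12
Without intervention: Drops = 3Traffic  [with Traffic=3]  = 9; Jitter = min(Drops, Latency) - 3  [with Drops=9, Latency=1]  = -2; Throughput = 1 if Traffic >= 1 else -2  [with Traffic=3]  = 1; Goodput = -2Throughput + 2Traffic - 2Jitter  [with Throughput=1, Traffic=3, Jitter=-2]  = 8.
Change = 12 − 8 = 4.

4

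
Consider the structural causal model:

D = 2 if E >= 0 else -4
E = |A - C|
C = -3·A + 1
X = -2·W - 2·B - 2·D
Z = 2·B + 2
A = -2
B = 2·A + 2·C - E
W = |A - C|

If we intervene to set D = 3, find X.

do(D=3) replaces the equation D = 2 if E >= 0 else -4 with the constant D = 3.
C = -3·A + 1  [with A=-2]  = 7
E = |A - C|  [with A=-2, C=7]  = 9
B = 2·A + 2·C - E  [with A=-2, C=7, E=9]  = 1
W = |A - C|  [with A=-2, C=7]  = 9
X = -2·W - 2·B - 2·D  [with W=9, B=1, D=3]  = -26

-26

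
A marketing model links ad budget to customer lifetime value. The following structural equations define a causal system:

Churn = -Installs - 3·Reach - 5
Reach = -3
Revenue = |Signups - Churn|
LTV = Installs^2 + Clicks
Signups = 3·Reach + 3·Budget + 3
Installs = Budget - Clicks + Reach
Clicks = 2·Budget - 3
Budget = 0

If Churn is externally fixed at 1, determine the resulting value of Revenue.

7

Intervening sets Churn = 1 and removes its equation (Churn = -Installs - 3·Reach - 5).
Signups = 3·Reach + 3·Budget + 3  [with Reach=-3, Budget=0]  = -6
Revenue = |Signups - Churn|  [with Signups=-6, Churn=1]  = 7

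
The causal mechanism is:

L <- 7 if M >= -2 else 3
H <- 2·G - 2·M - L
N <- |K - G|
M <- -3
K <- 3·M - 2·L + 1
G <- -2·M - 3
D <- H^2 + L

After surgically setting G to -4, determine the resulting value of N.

The intervention breaks the incoming arrows to G: G <- -2·M - 3 no longer applies, and G = -4.
L = 7 if M >= -2 else 3  [with M=-3]  = 3
K = 3·M - 2·L + 1  [with M=-3, L=3]  = -14
N = |K - G|  [with K=-14, G=-4]  = 10

10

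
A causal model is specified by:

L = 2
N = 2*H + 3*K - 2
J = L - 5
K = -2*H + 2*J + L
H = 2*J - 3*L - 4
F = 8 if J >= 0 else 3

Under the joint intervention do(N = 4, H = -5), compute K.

Under do(N = 4, H = -5), each intervened variable's structural equation is replaced by its fixed value.
J = L - 5  [with L=2]  = -3
K = -2*H + 2*J + L  [with H=-5, J=-3, L=2]  = 6

6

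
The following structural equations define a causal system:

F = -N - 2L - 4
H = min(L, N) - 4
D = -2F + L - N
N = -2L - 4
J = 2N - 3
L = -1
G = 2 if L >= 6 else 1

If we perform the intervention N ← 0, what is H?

Under do(N=0), the mechanism N = -2L - 4 is discarded; N is fixed at 0.
H = min(L, N) - 4  [with L=-1, N=0]  = -5

-5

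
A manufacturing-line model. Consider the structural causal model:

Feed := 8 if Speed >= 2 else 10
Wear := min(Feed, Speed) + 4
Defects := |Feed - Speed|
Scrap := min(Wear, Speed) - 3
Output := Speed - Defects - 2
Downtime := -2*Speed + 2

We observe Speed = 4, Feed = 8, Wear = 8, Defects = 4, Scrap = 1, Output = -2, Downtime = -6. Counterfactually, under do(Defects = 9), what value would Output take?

Under do(Defects=9), the mechanism Defects := |Feed - Speed| is discarded; Defects is fixed at 9.
Output = Speed - Defects - 2  [with Speed=4, Defects=9]  = -7

-7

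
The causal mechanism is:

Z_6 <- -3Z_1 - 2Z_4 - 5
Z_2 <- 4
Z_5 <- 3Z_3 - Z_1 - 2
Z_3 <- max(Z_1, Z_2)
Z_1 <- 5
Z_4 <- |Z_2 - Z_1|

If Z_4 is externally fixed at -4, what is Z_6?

-12

Under do(Z_4=-4), the mechanism Z_4 <- |Z_2 - Z_1| is discarded; Z_4 is fixed at -4.
Z_6 = -3Z_1 - 2Z_4 - 5  [with Z_1=5, Z_4=-4]  = -12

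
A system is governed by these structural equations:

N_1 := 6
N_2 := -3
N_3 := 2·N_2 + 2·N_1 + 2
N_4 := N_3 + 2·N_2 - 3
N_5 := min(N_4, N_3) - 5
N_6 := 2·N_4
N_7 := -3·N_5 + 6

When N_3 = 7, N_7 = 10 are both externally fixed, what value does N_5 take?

-7

Setting N_3 = 7, N_7 = 10 by intervention discards those variables' equations.
N_4 = N_3 + 2·N_2 - 3  [with N_3=7, N_2=-3]  = -2
N_5 = min(N_4, N_3) - 5  [with N_4=-2, N_3=7]  = -7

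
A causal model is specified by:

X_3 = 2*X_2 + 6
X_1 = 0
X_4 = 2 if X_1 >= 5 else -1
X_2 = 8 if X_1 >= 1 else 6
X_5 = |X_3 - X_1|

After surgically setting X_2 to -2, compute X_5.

do(X_2=-2) replaces the equation X_2 = 8 if X_1 >= 1 else 6 with the constant X_2 = -2.
X_3 = 2*X_2 + 6  [with X_2=-2]  = 2
X_5 = |X_3 - X_1|  [with X_3=2, X_1=0]  = 2

2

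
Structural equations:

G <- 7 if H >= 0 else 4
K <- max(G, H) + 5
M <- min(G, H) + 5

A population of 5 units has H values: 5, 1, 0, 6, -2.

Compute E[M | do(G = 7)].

7

Under do(G=7), G's equation is replaced by G=7 for every unit. Per-unit M: 10, 6, 5, 11, 3. Mean = 7.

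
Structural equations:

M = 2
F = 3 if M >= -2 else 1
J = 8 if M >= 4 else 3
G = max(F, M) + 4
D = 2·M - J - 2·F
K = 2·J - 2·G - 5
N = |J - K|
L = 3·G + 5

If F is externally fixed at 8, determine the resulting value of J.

3

The intervention breaks the incoming arrows to F: F = 3 if M >= -2 else 1 no longer applies, and F = 8.
Since J is not a descendant of the intervened variable, it is unaffected.
J = 8 if M >= 4 else 3  [with M=2]  = 3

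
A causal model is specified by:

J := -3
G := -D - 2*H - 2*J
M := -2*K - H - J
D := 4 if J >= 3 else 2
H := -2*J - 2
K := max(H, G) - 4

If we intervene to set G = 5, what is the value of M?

-3

Under do(G=5), the mechanism G := -D - 2*H - 2*J is discarded; G is fixed at 5.
H = -2*J - 2  [with J=-3]  = 4
K = max(H, G) - 4  [with H=4, G=5]  = 1
M = -2*K - H - J  [with K=1, H=4, J=-3]  = -3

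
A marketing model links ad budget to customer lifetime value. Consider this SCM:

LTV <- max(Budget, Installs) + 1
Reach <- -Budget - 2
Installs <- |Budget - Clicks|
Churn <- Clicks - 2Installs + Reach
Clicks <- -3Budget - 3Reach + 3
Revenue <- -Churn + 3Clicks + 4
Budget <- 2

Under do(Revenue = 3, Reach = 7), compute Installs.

26

Under do(Revenue = 3, Reach = 7), each intervened variable's structural equation is replaced by its fixed value.
Clicks = -3Budget - 3Reach + 3  [with Budget=2, Reach=7]  = -24
Installs = |Budget - Clicks|  [with Budget=2, Clicks=-24]  = 26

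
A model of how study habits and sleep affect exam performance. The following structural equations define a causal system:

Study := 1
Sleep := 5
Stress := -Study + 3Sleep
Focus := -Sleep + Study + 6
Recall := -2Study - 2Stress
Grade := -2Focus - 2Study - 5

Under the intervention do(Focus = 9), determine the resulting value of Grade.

-25

Under do(Focus=9), the mechanism Focus := -Sleep + Study + 6 is discarded; Focus is fixed at 9.
Grade = -2Focus - 2Study - 5  [with Focus=9, Study=1]  = -25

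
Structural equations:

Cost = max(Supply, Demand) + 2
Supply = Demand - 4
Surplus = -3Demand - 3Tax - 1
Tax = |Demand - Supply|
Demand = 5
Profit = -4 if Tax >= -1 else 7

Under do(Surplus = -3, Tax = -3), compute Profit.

Setting Surplus = -3, Tax = -3 by intervention discards those variables' equations.
Profit = -4 if Tax >= -1 else 7  [with Tax=-3]  = 7

7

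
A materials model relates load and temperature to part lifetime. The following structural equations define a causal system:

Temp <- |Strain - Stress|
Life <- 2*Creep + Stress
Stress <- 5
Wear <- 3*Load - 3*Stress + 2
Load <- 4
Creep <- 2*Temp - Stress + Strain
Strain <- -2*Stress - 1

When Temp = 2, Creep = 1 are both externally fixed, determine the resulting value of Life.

Under do(Temp = 2, Creep = 1), each intervened variable's structural equation is replaced by its fixed value.
Life = 2*Creep + Stress  [with Creep=1, Stress=5]  = 7

7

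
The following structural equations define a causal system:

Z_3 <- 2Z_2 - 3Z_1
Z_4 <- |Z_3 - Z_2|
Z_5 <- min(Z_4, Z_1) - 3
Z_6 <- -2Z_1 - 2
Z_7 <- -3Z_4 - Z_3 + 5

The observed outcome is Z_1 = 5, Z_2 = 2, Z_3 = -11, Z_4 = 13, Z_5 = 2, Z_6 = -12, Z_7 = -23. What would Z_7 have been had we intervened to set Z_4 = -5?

31

The intervention breaks the incoming arrows to Z_4: Z_4 <- |Z_3 - Z_2| no longer applies, and Z_4 = -5.
Z_3 = 2Z_2 - 3Z_1  [with Z_2=2, Z_1=5]  = -11
Z_7 = -3Z_4 - Z_3 + 5  [with Z_4=-5, Z_3=-11]  = 31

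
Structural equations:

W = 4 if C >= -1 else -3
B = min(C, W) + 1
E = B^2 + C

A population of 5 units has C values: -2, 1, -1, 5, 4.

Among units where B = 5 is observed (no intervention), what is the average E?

E[E|B=5] averages over only the 2 units with B=5 (C = 5, 4): E = 30, 29, mean 29.5.

29.5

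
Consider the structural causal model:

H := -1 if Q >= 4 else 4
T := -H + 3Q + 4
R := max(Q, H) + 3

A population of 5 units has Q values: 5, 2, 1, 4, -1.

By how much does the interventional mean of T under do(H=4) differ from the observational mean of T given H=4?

4.6

The intervention sets H=4 in all 5 units regardless of Q. Recomputing T per unit gives 15, 6, 3, 12, -3; average 6.6.
E[T|H=4] averages over only the 3 units with H=4 (Q = 2, 1, -1): T = 6, 3, -3, mean 2.
Difference = 6.6 − 2 = 4.6.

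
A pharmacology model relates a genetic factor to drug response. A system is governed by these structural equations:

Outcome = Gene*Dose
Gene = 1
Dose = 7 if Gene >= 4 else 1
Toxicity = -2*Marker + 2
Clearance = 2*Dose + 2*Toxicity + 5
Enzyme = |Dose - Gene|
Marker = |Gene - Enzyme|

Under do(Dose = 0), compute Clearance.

Under do(Dose=0), the mechanism Dose = 7 if Gene >= 4 else 1 is discarded; Dose is fixed at 0.
Enzyme = |Dose - Gene|  [with Dose=0, Gene=1]  = 1
Marker = |Gene - Enzyme|  [with Gene=1, Enzyme=1]  = 0
Toxicity = -2*Marker + 2  [with Marker=0]  = 2
Clearance = 2*Dose + 2*Toxicity + 5  [with Dose=0, Toxicity=2]  = 9

9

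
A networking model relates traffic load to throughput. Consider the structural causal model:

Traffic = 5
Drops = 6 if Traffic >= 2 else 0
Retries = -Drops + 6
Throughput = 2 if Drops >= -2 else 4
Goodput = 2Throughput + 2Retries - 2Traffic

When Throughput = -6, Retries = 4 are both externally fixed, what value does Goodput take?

-14

The joint intervention fixes Throughput = -6, Retries = 4, removing each variable's own equation.
Goodput = 2Throughput + 2Retries - 2Traffic  [with Throughput=-6, Retries=4, Traffic=5]  = -14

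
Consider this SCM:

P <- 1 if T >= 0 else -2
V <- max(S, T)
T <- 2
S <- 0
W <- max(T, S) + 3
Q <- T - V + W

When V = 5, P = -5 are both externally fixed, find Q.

2

Setting V = 5, P = -5 by intervention discards those variables' equations.
W = max(T, S) + 3  [with T=2, S=0]  = 5
Q = T - V + W  [with T=2, V=5, W=5]  = 2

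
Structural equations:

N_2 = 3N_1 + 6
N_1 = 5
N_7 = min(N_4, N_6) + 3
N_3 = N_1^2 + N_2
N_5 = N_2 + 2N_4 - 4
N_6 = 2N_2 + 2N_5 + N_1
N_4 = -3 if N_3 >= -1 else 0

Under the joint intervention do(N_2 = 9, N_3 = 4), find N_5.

Under do(N_2 = 9, N_3 = 4), each intervened variable's structural equation is replaced by its fixed value.
N_4 = -3 if N_3 >= -1 else 0  [with N_3=4]  = -3
N_5 = N_2 + 2N_4 - 4  [with N_2=9, N_4=-3]  = -1

-1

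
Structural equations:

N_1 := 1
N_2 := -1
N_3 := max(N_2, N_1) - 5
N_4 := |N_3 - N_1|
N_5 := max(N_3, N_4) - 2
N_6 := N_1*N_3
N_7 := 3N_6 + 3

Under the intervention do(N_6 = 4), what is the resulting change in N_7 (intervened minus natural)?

24

Intervening sets N_6 = 4 and removes its equation (N_6 := N_1*N_3).
N_7 = 3N_6 + 3  [with N_6=4]  = 15
Without intervention: N_3 = max(N_2, N_1) - 5  [with N_2=-1, N_1=1]  = -4; N_6 = N_1*N_3  [with N_1=1, N_3=-4]  = -4; N_7 = 3N_6 + 3  [with N_6=-4]  = -9.
Change = 15 − (-9) = 24.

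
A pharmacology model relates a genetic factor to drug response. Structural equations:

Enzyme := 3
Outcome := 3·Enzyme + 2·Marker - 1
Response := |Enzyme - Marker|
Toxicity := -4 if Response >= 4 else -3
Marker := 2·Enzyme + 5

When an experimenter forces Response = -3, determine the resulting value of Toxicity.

The intervention breaks the incoming arrows to Response: Response := |Enzyme - Marker| no longer applies, and Response = -3.
Toxicity = -4 if Response >= 4 else -3  [with Response=-3]  = -3

-3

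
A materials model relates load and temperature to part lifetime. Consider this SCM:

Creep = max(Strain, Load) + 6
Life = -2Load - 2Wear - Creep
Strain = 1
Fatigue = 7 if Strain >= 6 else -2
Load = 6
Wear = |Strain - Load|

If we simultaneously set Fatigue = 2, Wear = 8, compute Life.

Setting Fatigue = 2, Wear = 8 by intervention discards those variables' equations.
Creep = max(Strain, Load) + 6  [with Strain=1, Load=6]  = 12
Life = -2Load - 2Wear - Creep  [with Load=6, Wear=8, Creep=12]  = -40

-40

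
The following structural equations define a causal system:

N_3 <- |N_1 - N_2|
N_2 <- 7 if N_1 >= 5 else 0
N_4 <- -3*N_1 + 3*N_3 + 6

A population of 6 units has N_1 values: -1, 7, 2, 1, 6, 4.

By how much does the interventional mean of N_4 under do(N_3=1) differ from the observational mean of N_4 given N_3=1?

Under do(N_3=1), N_3's equation is replaced by N_3=1 for every unit. Per-unit N_4: 12, -12, 3, 6, -9, -3. Mean = -0.5.
Conditioning on N_3=1 selects the 3 unit(s) with N_1 ∈ {-1, 1, 6}. Their N_4 values: 12, 6, -9. Mean = 3.
Difference = -0.5 − 3 = -3.5.

-3.5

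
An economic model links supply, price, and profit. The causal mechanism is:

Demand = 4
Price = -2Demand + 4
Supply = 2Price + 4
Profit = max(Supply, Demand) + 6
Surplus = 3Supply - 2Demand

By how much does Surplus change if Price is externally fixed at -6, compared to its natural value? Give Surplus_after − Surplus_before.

do(Price=-6) replaces the equation Price = -2Demand + 4 with the constant Price = -6.
Supply = 2Price + 4  [with Price=-6]  = -8
Surplus = 3Supply - 2Demand  [with Supply=-8, Demand=4]  = -32
Without intervention: Price = -2Demand + 4  [with Demand=4]  = -4; Supply = 2Price + 4  [with Price=-4]  = -4; Surplus = 3Supply - 2Demand  [with Supply=-4, Demand=4]  = -20.
Change = -32 − (-20) = -12.

-12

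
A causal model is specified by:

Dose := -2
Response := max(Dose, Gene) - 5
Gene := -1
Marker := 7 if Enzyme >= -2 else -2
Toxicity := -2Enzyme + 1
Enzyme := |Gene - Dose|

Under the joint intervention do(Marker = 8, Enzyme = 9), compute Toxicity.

The joint intervention fixes Marker = 8, Enzyme = 9, removing each variable's own equation.
Toxicity = -2Enzyme + 1  [with Enzyme=9]  = -17

-17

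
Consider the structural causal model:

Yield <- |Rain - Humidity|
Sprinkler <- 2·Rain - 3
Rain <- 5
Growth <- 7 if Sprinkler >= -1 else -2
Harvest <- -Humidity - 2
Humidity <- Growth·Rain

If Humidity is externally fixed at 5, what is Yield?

Intervening sets Humidity = 5 and removes its equation (Humidity <- Growth·Rain).
Yield = |Rain - Humidity|  [with Rain=5, Humidity=5]  = 0

0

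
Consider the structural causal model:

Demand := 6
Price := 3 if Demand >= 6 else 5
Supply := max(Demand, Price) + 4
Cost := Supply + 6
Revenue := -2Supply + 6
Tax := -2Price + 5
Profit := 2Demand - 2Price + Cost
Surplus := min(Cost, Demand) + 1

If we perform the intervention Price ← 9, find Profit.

Under do(Price=9), the mechanism Price := 3 if Demand >= 6 else 5 is discarded; Price is fixed at 9.
Supply = max(Demand, Price) + 4  [with Demand=6, Price=9]  = 13
Cost = Supply + 6  [with Supply=13]  = 19
Profit = 2Demand - 2Price + Cost  [with Demand=6, Price=9, Cost=19]  = 13

13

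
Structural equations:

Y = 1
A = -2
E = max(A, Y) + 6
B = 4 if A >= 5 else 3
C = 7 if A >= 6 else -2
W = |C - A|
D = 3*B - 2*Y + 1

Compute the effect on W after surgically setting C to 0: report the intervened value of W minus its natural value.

2

The intervention breaks the incoming arrows to C: C = 7 if A >= 6 else -2 no longer applies, and C = 0.
W = |C - A|  [with C=0, A=-2]  = 2
Without intervention: C = 7 if A >= 6 else -2  [with A=-2]  = -2; W = |C - A|  [with C=-2, A=-2]  = 0.
Change = 2 − 0 = 2.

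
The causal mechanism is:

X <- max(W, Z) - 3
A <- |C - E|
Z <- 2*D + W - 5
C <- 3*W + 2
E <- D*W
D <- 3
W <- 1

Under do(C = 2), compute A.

1

Intervening sets C = 2 and removes its equation (C <- 3*W + 2).
E = D*W  [with D=3, W=1]  = 3
A = |C - E|  [with C=2, E=3]  = 1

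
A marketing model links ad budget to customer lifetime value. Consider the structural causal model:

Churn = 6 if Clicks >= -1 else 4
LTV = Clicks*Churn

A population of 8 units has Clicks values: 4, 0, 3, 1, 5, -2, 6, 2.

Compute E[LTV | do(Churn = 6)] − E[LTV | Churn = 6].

do(Churn=6) breaks Churn's dependence on Clicks. With Churn=6 fixed, LTV across the units is 24, 0, 18, 6, 30, -12, 36, 12, mean 14.25.
Observing Churn=6 restricts to units where Churn's equation naturally yields 6: Clicks ∈ {4, 0, 3, 1, 5, 6, 2}. In that subpopulation LTV = 24, 0, 18, 6, 30, 36, 12, mean 18.
Difference = 14.25 − 18 = -3.75.

-3.75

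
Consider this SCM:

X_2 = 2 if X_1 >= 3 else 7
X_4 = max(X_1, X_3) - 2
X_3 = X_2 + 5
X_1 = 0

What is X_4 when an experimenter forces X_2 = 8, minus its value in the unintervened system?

1

Under do(X_2=8), the mechanism X_2 = 2 if X_1 >= 3 else 7 is discarded; X_2 is fixed at 8.
X_3 = X_2 + 5  [with X_2=8]  = 13
X_4 = max(X_1, X_3) - 2  [with X_1=0, X_3=13]  = 11
Without intervention: X_2 = 2 if X_1 >= 3 else 7  [with X_1=0]  = 7; X_3 = X_2 + 5  [with X_2=7]  = 12; X_4 = max(X_1, X_3) - 2  [with X_1=0, X_3=12]  = 10.
Change = 11 − 10 = 1.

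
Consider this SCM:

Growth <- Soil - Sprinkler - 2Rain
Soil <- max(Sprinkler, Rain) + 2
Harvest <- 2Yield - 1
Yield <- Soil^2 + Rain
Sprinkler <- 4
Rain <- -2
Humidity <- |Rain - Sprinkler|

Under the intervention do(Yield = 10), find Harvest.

19

Intervening sets Yield = 10 and removes its equation (Yield <- Soil^2 + Rain).
Harvest = 2Yield - 1  [with Yield=10]  = 19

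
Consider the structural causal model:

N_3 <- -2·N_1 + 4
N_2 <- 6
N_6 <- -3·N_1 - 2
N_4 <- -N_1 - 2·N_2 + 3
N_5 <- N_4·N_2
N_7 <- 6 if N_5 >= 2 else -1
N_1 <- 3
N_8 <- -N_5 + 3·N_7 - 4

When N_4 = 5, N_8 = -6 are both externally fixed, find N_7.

6

Setting N_4 = 5, N_8 = -6 by intervention discards those variables' equations.
N_5 = N_4·N_2  [with N_4=5, N_2=6]  = 30
N_7 = 6 if N_5 >= 2 else -1  [with N_5=30]  = 6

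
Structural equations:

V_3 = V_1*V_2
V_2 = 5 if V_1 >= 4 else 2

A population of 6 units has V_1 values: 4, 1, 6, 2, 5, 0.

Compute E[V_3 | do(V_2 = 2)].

6

Every unit gets V_2=2 under the intervention. V_3 values become 8, 2, 12, 4, 10, 0; E[V_3|do(V_2=2)] = 6.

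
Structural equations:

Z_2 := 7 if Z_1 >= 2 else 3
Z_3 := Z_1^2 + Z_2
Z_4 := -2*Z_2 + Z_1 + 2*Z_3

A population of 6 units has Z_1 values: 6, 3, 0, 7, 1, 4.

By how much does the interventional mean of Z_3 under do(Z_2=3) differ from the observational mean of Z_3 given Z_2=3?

18

Under do(Z_2=3), Z_2's equation is replaced by Z_2=3 for every unit. Per-unit Z_3: 39, 12, 3, 52, 4, 19. Mean = 21.5.
Conditioning on Z_2=3 selects the 2 unit(s) with Z_1 ∈ {0, 1}. Their Z_3 values: 3, 4. Mean = 3.5.
Difference = 21.5 − 3.5 = 18.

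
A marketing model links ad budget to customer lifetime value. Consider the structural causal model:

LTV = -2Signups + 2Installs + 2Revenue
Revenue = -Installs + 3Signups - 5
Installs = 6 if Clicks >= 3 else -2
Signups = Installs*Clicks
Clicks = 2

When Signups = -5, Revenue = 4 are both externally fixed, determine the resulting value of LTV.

14

Setting Signups = -5, Revenue = 4 by intervention discards those variables' equations.
Installs = 6 if Clicks >= 3 else -2  [with Clicks=2]  = -2
LTV = -2Signups + 2Installs + 2Revenue  [with Signups=-5, Installs=-2, Revenue=4]  = 14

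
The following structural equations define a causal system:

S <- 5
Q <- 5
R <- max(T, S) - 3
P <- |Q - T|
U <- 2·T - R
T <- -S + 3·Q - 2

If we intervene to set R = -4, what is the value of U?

Under do(R=-4), the mechanism R <- max(T, S) - 3 is discarded; R is fixed at -4.
T = -S + 3·Q - 2  [with S=5, Q=5]  = 8
U = 2·T - R  [with T=8, R=-4]  = 20

20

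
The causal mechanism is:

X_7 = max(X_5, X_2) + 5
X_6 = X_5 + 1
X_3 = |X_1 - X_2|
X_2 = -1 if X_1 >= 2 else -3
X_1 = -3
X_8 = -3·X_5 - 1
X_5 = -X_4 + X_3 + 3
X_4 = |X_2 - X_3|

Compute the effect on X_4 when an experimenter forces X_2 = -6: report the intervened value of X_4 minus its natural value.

Under do(X_2=-6), the mechanism X_2 = -1 if X_1 >= 2 else -3 is discarded; X_2 is fixed at -6.
X_3 = |X_1 - X_2|  [with X_1=-3, X_2=-6]  = 3
X_4 = |X_2 - X_3|  [with X_2=-6, X_3=3]  = 9
Without intervention: X_2 = -1 if X_1 >= 2 else -3  [with X_1=-3]  = -3; X_3 = |X_1 - X_2|  [with X_1=-3, X_2=-3]  = 0; X_4 = |X_2 - X_3|  [with X_2=-3, X_3=0]  = 3.
Change = 9 − 3 = 6.

6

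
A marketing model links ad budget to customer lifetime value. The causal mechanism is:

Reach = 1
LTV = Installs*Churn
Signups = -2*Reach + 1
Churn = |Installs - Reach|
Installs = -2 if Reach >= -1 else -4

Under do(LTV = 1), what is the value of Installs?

-2

Under do(LTV=1), the mechanism LTV = Installs*Churn is discarded; LTV is fixed at 1.
No directed path runs from LTV to Installs, so Installs keeps its natural value.
Installs = -2 if Reach >= -1 else -4  [with Reach=1]  = -2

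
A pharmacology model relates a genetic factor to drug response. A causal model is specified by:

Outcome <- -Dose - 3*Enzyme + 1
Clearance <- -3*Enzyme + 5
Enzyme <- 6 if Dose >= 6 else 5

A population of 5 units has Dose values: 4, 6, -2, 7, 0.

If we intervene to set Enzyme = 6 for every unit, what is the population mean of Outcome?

-20

Every unit gets Enzyme=6 under the intervention. Outcome values become -21, -23, -15, -24, -17; E[Outcome|do(Enzyme=6)] = -20.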